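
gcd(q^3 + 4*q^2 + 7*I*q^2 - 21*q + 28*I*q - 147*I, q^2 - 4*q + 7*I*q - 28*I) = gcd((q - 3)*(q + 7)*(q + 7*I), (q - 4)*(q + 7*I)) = q + 7*I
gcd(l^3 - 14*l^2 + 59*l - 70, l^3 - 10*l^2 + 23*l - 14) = l^2 - 9*l + 14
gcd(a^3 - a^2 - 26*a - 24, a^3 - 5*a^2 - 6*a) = a^2 - 5*a - 6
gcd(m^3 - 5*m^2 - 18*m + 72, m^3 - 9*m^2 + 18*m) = m^2 - 9*m + 18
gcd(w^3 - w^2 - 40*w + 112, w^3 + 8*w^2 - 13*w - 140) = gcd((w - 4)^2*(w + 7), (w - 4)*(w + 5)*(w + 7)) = w^2 + 3*w - 28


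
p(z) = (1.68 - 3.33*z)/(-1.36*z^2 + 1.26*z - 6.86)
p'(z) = (1.68 - 3.33*z)*(2.72*z - 1.26)/(-1.36*z^2 + 1.26*z - 6.86)^2 - 3.33/(-1.36*z^2 + 1.26*z - 6.86)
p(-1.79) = -0.57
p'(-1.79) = -0.01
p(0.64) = 0.07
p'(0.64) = 0.50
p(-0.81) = -0.50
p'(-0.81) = 0.18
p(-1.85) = -0.57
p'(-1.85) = -0.02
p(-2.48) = -0.54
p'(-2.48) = -0.05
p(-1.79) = -0.57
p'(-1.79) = -0.01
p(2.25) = 0.53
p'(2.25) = 0.07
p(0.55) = 0.02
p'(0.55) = 0.51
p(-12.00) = -0.19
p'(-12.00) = -0.01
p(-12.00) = -0.19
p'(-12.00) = -0.01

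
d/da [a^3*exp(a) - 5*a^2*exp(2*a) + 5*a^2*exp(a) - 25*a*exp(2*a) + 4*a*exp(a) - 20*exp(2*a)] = (a^3 - 10*a^2*exp(a) + 8*a^2 - 60*a*exp(a) + 14*a - 65*exp(a) + 4)*exp(a)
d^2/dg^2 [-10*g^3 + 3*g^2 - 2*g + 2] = 6 - 60*g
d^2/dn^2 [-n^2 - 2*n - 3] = -2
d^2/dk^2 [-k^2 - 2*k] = -2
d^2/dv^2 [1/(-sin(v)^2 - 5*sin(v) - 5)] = (4*sin(v)^4 + 15*sin(v)^3 - sin(v)^2 - 55*sin(v) - 40)/(sin(v)^2 + 5*sin(v) + 5)^3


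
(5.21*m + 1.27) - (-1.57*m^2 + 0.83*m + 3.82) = 1.57*m^2 + 4.38*m - 2.55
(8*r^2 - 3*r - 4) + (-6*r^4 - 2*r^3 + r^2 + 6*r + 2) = -6*r^4 - 2*r^3 + 9*r^2 + 3*r - 2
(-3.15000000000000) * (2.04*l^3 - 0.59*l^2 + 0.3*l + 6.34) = -6.426*l^3 + 1.8585*l^2 - 0.945*l - 19.971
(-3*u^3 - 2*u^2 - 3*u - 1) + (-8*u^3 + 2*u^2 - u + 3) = -11*u^3 - 4*u + 2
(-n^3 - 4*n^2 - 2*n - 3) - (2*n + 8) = -n^3 - 4*n^2 - 4*n - 11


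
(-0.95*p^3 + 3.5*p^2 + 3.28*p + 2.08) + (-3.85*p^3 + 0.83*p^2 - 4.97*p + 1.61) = -4.8*p^3 + 4.33*p^2 - 1.69*p + 3.69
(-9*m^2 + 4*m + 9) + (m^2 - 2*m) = -8*m^2 + 2*m + 9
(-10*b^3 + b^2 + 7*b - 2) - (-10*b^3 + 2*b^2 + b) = -b^2 + 6*b - 2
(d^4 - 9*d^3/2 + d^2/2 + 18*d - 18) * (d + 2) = d^5 - 5*d^4/2 - 17*d^3/2 + 19*d^2 + 18*d - 36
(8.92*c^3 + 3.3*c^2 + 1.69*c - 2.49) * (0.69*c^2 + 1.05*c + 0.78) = 6.1548*c^5 + 11.643*c^4 + 11.5887*c^3 + 2.6304*c^2 - 1.2963*c - 1.9422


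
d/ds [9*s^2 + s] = 18*s + 1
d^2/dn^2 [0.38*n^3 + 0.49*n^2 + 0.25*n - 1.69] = 2.28*n + 0.98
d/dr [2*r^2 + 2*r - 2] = 4*r + 2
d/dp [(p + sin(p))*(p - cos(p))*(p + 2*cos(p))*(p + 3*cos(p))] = -(p + sin(p))*(p - cos(p))*(p + 2*cos(p))*(3*sin(p) - 1) - (p + sin(p))*(p - cos(p))*(p + 3*cos(p))*(2*sin(p) - 1) + (p + sin(p))*(p + 2*cos(p))*(p + 3*cos(p))*(sin(p) + 1) + (p - cos(p))*(p + 2*cos(p))*(p + 3*cos(p))*(cos(p) + 1)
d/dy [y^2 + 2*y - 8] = 2*y + 2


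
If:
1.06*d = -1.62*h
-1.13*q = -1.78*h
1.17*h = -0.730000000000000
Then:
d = 0.95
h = -0.62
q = -0.98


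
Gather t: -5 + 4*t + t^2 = t^2 + 4*t - 5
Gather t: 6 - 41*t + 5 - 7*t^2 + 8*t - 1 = -7*t^2 - 33*t + 10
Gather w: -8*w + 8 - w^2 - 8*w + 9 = -w^2 - 16*w + 17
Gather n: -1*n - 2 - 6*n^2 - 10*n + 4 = -6*n^2 - 11*n + 2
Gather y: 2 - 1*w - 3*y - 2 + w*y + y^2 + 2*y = -w + y^2 + y*(w - 1)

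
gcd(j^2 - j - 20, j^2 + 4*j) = j + 4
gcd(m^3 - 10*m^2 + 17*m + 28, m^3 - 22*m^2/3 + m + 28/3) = m^2 - 6*m - 7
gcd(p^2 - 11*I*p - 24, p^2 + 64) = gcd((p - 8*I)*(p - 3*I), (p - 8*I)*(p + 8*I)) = p - 8*I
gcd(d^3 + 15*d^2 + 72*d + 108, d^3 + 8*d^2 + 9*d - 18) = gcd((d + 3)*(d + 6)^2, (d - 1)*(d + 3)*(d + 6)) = d^2 + 9*d + 18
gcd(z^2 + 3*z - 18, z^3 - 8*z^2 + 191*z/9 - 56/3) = z - 3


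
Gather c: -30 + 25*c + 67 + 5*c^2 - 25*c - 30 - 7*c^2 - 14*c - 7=-2*c^2 - 14*c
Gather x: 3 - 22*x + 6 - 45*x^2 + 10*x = -45*x^2 - 12*x + 9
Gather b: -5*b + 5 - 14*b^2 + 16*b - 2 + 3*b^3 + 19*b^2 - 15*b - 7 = 3*b^3 + 5*b^2 - 4*b - 4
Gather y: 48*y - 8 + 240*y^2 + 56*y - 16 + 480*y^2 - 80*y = 720*y^2 + 24*y - 24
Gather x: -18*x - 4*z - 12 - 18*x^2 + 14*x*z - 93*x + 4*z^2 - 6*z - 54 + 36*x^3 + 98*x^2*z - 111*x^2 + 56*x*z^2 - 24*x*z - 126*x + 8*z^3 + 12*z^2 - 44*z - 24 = 36*x^3 + x^2*(98*z - 129) + x*(56*z^2 - 10*z - 237) + 8*z^3 + 16*z^2 - 54*z - 90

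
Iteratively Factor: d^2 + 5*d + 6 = (d + 2)*(d + 3)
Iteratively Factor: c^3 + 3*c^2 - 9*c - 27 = (c + 3)*(c^2 - 9) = (c - 3)*(c + 3)*(c + 3)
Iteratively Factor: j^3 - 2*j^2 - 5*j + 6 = (j + 2)*(j^2 - 4*j + 3) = (j - 1)*(j + 2)*(j - 3)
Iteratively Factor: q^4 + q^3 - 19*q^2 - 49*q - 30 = (q + 3)*(q^3 - 2*q^2 - 13*q - 10) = (q + 1)*(q + 3)*(q^2 - 3*q - 10) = (q + 1)*(q + 2)*(q + 3)*(q - 5)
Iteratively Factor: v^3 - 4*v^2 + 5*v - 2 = (v - 2)*(v^2 - 2*v + 1) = (v - 2)*(v - 1)*(v - 1)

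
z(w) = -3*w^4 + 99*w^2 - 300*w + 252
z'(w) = -12*w^3 + 198*w - 300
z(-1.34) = 822.09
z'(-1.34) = -536.45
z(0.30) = 170.89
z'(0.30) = -240.92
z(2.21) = 0.96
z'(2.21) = 8.05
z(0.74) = 83.31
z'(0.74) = -158.34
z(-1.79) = 1075.41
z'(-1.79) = -585.60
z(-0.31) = 354.49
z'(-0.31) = -361.02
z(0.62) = 103.61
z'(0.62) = -180.10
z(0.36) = 156.78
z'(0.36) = -229.28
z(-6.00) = 1728.00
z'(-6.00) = 1104.00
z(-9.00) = -8712.00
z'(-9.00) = 6666.00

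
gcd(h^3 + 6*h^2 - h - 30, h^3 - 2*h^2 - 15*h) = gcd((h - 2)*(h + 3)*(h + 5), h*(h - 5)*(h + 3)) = h + 3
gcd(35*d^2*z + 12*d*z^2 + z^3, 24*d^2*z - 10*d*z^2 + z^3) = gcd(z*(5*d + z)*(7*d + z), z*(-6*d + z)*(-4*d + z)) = z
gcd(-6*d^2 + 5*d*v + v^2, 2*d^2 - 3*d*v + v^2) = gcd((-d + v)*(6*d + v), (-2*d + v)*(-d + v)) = -d + v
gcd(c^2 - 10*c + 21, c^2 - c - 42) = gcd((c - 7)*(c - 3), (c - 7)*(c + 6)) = c - 7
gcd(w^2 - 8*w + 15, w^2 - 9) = w - 3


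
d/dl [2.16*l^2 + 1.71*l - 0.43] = 4.32*l + 1.71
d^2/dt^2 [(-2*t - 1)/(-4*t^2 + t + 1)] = 2*(2*(-12*t - 1)*(-4*t^2 + t + 1) - (2*t + 1)*(8*t - 1)^2)/(-4*t^2 + t + 1)^3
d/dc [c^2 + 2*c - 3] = 2*c + 2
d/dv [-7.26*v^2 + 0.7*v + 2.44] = 0.7 - 14.52*v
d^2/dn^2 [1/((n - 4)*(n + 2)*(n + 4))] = 4*(3*n^4 + 8*n^3 - 18*n^2 + 160)/(n^9 + 6*n^8 - 36*n^7 - 280*n^6 + 192*n^5 + 4224*n^4 + 5120*n^3 - 18432*n^2 - 49152*n - 32768)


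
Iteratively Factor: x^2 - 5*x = (x - 5)*(x)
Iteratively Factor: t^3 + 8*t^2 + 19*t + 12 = (t + 3)*(t^2 + 5*t + 4) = (t + 1)*(t + 3)*(t + 4)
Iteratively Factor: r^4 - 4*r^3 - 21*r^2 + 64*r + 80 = (r - 4)*(r^3 - 21*r - 20) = (r - 4)*(r + 4)*(r^2 - 4*r - 5) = (r - 4)*(r + 1)*(r + 4)*(r - 5)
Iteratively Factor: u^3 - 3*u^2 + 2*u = (u - 2)*(u^2 - u) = u*(u - 2)*(u - 1)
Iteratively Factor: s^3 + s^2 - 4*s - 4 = (s + 2)*(s^2 - s - 2) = (s - 2)*(s + 2)*(s + 1)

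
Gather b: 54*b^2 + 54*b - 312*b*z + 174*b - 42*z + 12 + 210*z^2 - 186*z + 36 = 54*b^2 + b*(228 - 312*z) + 210*z^2 - 228*z + 48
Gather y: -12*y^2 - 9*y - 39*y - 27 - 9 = -12*y^2 - 48*y - 36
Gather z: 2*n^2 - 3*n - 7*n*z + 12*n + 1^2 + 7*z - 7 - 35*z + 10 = 2*n^2 + 9*n + z*(-7*n - 28) + 4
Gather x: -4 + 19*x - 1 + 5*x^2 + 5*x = 5*x^2 + 24*x - 5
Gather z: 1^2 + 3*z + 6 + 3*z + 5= 6*z + 12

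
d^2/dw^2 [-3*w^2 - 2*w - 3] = -6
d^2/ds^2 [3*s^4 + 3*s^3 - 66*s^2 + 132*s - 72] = 36*s^2 + 18*s - 132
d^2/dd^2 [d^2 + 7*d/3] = 2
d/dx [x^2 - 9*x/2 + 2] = 2*x - 9/2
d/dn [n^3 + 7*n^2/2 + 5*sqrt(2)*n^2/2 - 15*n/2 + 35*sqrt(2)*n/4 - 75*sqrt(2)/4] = 3*n^2 + 7*n + 5*sqrt(2)*n - 15/2 + 35*sqrt(2)/4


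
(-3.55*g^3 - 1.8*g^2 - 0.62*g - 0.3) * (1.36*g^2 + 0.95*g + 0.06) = -4.828*g^5 - 5.8205*g^4 - 2.7662*g^3 - 1.105*g^2 - 0.3222*g - 0.018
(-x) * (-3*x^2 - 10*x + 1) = 3*x^3 + 10*x^2 - x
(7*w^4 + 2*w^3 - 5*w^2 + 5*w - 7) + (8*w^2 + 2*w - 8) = 7*w^4 + 2*w^3 + 3*w^2 + 7*w - 15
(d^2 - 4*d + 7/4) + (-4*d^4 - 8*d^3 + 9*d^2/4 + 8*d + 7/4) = -4*d^4 - 8*d^3 + 13*d^2/4 + 4*d + 7/2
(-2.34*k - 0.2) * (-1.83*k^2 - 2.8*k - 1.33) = 4.2822*k^3 + 6.918*k^2 + 3.6722*k + 0.266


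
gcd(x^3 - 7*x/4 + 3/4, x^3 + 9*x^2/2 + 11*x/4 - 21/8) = x^2 + x - 3/4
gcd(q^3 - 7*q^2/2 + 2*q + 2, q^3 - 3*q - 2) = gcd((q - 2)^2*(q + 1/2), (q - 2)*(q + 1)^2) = q - 2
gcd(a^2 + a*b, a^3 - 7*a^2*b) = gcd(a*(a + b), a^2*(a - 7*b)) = a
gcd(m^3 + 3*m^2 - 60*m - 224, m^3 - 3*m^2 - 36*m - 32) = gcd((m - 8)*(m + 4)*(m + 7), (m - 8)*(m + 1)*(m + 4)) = m^2 - 4*m - 32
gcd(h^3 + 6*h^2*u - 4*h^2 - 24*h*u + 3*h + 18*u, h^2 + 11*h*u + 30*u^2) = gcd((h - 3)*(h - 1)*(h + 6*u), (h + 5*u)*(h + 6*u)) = h + 6*u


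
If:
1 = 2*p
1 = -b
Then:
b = -1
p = 1/2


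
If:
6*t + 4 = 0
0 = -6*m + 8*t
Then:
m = -8/9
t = -2/3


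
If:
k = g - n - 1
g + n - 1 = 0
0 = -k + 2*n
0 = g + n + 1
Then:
No Solution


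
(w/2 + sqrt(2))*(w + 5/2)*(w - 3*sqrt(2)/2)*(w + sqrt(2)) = w^4/2 + 3*sqrt(2)*w^3/4 + 5*w^3/4 - 5*w^2/2 + 15*sqrt(2)*w^2/8 - 25*w/4 - 3*sqrt(2)*w - 15*sqrt(2)/2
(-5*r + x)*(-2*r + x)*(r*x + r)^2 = 10*r^4*x^2 + 20*r^4*x + 10*r^4 - 7*r^3*x^3 - 14*r^3*x^2 - 7*r^3*x + r^2*x^4 + 2*r^2*x^3 + r^2*x^2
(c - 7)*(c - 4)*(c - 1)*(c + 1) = c^4 - 11*c^3 + 27*c^2 + 11*c - 28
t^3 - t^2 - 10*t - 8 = (t - 4)*(t + 1)*(t + 2)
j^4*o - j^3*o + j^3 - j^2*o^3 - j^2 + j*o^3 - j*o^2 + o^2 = (j - 1)*(j - o)*(j + o)*(j*o + 1)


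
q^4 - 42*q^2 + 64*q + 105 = (q - 5)*(q - 3)*(q + 1)*(q + 7)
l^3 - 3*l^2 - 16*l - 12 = (l - 6)*(l + 1)*(l + 2)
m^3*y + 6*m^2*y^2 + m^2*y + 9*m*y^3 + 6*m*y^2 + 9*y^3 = (m + 3*y)^2*(m*y + y)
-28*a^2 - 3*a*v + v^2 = (-7*a + v)*(4*a + v)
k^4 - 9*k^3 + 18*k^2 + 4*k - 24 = (k - 6)*(k - 2)^2*(k + 1)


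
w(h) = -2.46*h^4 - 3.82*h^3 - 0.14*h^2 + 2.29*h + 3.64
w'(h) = -9.84*h^3 - 11.46*h^2 - 0.28*h + 2.29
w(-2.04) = -11.79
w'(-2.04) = 38.71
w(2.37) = -120.18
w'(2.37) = -193.73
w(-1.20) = 2.19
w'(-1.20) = 3.13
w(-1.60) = -0.86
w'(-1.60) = 13.71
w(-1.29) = 1.84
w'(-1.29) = 4.70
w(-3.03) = -105.67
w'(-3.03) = 171.66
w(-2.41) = -32.21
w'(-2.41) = 74.14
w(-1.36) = 1.46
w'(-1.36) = 6.23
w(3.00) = -293.15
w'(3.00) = -367.37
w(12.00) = -57600.56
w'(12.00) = -18654.83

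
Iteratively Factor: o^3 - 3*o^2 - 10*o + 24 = (o + 3)*(o^2 - 6*o + 8) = (o - 4)*(o + 3)*(o - 2)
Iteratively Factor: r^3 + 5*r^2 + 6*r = (r)*(r^2 + 5*r + 6) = r*(r + 2)*(r + 3)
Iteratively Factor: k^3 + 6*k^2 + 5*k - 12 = (k + 3)*(k^2 + 3*k - 4) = (k - 1)*(k + 3)*(k + 4)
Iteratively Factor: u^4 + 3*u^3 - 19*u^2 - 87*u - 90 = (u - 5)*(u^3 + 8*u^2 + 21*u + 18) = (u - 5)*(u + 3)*(u^2 + 5*u + 6) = (u - 5)*(u + 2)*(u + 3)*(u + 3)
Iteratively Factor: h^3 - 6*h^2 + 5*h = (h)*(h^2 - 6*h + 5) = h*(h - 5)*(h - 1)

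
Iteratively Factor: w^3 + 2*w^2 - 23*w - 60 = (w - 5)*(w^2 + 7*w + 12) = (w - 5)*(w + 4)*(w + 3)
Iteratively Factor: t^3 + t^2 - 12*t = (t - 3)*(t^2 + 4*t) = t*(t - 3)*(t + 4)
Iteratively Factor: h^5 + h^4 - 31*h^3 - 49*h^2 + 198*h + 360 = (h - 3)*(h^4 + 4*h^3 - 19*h^2 - 106*h - 120) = (h - 3)*(h + 2)*(h^3 + 2*h^2 - 23*h - 60) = (h - 3)*(h + 2)*(h + 4)*(h^2 - 2*h - 15) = (h - 3)*(h + 2)*(h + 3)*(h + 4)*(h - 5)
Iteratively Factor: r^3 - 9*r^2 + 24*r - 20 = (r - 2)*(r^2 - 7*r + 10) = (r - 2)^2*(r - 5)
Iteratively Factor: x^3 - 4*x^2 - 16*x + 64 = (x - 4)*(x^2 - 16) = (x - 4)^2*(x + 4)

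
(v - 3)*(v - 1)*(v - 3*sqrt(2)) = v^3 - 3*sqrt(2)*v^2 - 4*v^2 + 3*v + 12*sqrt(2)*v - 9*sqrt(2)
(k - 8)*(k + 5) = k^2 - 3*k - 40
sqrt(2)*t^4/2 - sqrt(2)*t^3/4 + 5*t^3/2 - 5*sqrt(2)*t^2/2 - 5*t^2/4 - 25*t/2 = t*(t - 5/2)*(t + 5*sqrt(2)/2)*(sqrt(2)*t/2 + sqrt(2))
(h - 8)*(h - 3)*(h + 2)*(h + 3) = h^4 - 6*h^3 - 25*h^2 + 54*h + 144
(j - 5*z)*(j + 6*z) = j^2 + j*z - 30*z^2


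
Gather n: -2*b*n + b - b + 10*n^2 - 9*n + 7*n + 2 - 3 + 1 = 10*n^2 + n*(-2*b - 2)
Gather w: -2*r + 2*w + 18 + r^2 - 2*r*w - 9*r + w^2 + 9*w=r^2 - 11*r + w^2 + w*(11 - 2*r) + 18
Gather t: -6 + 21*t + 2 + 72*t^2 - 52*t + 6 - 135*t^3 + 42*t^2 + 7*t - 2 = -135*t^3 + 114*t^2 - 24*t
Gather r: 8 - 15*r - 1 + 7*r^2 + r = 7*r^2 - 14*r + 7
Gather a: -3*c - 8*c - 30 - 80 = -11*c - 110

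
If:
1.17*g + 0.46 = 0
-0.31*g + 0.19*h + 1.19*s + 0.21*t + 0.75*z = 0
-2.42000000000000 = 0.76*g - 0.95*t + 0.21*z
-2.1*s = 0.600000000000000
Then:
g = -0.39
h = -4.19168975069252*z - 1.31987593815849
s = -0.29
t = 0.221052631578947*z + 2.23283850652272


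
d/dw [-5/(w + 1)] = 5/(w + 1)^2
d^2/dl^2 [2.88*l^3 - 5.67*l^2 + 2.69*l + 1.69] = 17.28*l - 11.34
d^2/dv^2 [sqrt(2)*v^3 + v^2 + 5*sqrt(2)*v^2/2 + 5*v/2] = 6*sqrt(2)*v + 2 + 5*sqrt(2)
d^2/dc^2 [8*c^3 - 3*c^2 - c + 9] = 48*c - 6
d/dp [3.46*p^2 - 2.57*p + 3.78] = 6.92*p - 2.57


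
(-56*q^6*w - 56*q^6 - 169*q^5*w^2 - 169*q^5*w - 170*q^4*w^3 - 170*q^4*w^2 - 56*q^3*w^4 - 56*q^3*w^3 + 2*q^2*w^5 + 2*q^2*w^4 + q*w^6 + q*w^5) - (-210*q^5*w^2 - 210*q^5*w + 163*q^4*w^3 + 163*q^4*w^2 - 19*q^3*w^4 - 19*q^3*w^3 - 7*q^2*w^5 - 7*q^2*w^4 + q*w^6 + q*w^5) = -56*q^6*w - 56*q^6 + 41*q^5*w^2 + 41*q^5*w - 333*q^4*w^3 - 333*q^4*w^2 - 37*q^3*w^4 - 37*q^3*w^3 + 9*q^2*w^5 + 9*q^2*w^4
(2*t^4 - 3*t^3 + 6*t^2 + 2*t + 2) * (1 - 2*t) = -4*t^5 + 8*t^4 - 15*t^3 + 2*t^2 - 2*t + 2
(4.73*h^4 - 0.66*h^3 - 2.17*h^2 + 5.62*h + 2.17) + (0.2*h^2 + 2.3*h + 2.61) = 4.73*h^4 - 0.66*h^3 - 1.97*h^2 + 7.92*h + 4.78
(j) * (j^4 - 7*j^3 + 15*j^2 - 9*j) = j^5 - 7*j^4 + 15*j^3 - 9*j^2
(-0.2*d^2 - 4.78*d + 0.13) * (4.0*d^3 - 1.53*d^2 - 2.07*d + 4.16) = -0.8*d^5 - 18.814*d^4 + 8.2474*d^3 + 8.8637*d^2 - 20.1539*d + 0.5408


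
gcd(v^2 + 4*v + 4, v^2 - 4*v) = 1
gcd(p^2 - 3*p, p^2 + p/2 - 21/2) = p - 3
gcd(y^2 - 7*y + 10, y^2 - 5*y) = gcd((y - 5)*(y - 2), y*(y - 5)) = y - 5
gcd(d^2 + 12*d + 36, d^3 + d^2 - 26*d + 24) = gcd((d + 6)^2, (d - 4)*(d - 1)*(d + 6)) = d + 6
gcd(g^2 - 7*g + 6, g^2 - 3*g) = 1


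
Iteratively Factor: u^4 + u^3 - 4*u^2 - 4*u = (u + 1)*(u^3 - 4*u) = (u - 2)*(u + 1)*(u^2 + 2*u) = (u - 2)*(u + 1)*(u + 2)*(u)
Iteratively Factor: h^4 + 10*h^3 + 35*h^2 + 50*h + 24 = (h + 3)*(h^3 + 7*h^2 + 14*h + 8) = (h + 3)*(h + 4)*(h^2 + 3*h + 2) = (h + 2)*(h + 3)*(h + 4)*(h + 1)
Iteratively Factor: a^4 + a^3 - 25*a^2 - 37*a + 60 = (a - 5)*(a^3 + 6*a^2 + 5*a - 12) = (a - 5)*(a + 3)*(a^2 + 3*a - 4) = (a - 5)*(a + 3)*(a + 4)*(a - 1)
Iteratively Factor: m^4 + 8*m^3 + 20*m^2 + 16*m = (m)*(m^3 + 8*m^2 + 20*m + 16) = m*(m + 2)*(m^2 + 6*m + 8) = m*(m + 2)^2*(m + 4)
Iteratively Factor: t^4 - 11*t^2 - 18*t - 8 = (t + 2)*(t^3 - 2*t^2 - 7*t - 4) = (t + 1)*(t + 2)*(t^2 - 3*t - 4) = (t + 1)^2*(t + 2)*(t - 4)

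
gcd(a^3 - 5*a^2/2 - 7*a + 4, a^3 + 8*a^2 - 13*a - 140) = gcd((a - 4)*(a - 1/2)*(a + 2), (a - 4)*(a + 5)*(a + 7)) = a - 4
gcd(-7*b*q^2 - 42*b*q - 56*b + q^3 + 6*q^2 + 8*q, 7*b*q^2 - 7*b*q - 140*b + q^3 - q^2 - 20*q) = q + 4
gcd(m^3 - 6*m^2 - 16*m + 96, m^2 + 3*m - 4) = m + 4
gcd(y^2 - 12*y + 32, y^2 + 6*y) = 1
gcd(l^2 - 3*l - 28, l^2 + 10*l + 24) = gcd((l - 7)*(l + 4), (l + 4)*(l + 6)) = l + 4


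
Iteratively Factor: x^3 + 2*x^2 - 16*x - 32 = (x - 4)*(x^2 + 6*x + 8) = (x - 4)*(x + 2)*(x + 4)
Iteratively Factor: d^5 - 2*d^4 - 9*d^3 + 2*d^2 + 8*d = (d + 2)*(d^4 - 4*d^3 - d^2 + 4*d) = (d - 4)*(d + 2)*(d^3 - d) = (d - 4)*(d - 1)*(d + 2)*(d^2 + d) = (d - 4)*(d - 1)*(d + 1)*(d + 2)*(d)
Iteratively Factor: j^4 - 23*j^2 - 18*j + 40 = (j + 2)*(j^3 - 2*j^2 - 19*j + 20) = (j - 5)*(j + 2)*(j^2 + 3*j - 4) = (j - 5)*(j - 1)*(j + 2)*(j + 4)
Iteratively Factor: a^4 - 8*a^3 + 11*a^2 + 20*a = (a + 1)*(a^3 - 9*a^2 + 20*a) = a*(a + 1)*(a^2 - 9*a + 20) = a*(a - 5)*(a + 1)*(a - 4)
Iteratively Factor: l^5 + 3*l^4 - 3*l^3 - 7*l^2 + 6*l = (l - 1)*(l^4 + 4*l^3 + l^2 - 6*l) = (l - 1)*(l + 3)*(l^3 + l^2 - 2*l) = (l - 1)*(l + 2)*(l + 3)*(l^2 - l) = l*(l - 1)*(l + 2)*(l + 3)*(l - 1)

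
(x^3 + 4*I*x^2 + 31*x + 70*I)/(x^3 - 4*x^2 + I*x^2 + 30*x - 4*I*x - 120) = (x^2 + 9*I*x - 14)/(x^2 + x*(-4 + 6*I) - 24*I)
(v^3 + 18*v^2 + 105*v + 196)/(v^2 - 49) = (v^2 + 11*v + 28)/(v - 7)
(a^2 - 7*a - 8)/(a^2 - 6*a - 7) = (a - 8)/(a - 7)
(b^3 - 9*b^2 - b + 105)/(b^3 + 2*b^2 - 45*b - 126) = (b - 5)/(b + 6)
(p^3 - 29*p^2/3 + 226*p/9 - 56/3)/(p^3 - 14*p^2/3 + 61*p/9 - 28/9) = (p - 6)/(p - 1)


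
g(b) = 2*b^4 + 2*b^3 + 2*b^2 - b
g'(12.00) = 14735.00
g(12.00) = 45204.00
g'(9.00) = 6353.00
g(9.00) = 14733.00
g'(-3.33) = -243.19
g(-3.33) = 197.58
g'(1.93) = 86.58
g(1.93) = 47.65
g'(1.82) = 74.38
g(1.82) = 38.81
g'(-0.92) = -5.83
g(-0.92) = 2.49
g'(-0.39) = -2.12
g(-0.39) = 0.62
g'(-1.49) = -20.10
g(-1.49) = 9.17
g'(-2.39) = -85.50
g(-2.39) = 51.77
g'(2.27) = 132.57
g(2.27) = 84.53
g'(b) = 8*b^3 + 6*b^2 + 4*b - 1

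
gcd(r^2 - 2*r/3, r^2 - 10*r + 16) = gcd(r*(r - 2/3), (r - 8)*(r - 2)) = 1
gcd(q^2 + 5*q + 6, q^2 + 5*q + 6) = q^2 + 5*q + 6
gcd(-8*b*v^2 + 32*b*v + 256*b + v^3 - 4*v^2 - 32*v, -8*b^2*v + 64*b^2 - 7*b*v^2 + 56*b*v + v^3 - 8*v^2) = -8*b*v + 64*b + v^2 - 8*v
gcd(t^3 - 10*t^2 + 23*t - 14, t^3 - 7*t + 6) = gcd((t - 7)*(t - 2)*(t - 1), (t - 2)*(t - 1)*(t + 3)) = t^2 - 3*t + 2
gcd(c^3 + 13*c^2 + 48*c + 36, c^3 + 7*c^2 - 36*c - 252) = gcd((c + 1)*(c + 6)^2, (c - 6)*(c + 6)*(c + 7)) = c + 6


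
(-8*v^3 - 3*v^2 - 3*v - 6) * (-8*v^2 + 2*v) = 64*v^5 + 8*v^4 + 18*v^3 + 42*v^2 - 12*v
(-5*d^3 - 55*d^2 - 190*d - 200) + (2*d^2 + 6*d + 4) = -5*d^3 - 53*d^2 - 184*d - 196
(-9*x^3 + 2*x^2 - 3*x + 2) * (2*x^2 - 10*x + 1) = -18*x^5 + 94*x^4 - 35*x^3 + 36*x^2 - 23*x + 2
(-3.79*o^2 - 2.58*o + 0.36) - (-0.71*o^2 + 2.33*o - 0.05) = -3.08*o^2 - 4.91*o + 0.41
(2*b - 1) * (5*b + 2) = 10*b^2 - b - 2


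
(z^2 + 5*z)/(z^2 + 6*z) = (z + 5)/(z + 6)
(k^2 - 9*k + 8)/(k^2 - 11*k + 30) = (k^2 - 9*k + 8)/(k^2 - 11*k + 30)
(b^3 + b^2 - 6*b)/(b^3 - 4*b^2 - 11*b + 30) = b/(b - 5)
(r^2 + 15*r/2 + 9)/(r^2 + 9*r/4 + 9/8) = 4*(r + 6)/(4*r + 3)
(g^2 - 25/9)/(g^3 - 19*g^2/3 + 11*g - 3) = (9*g^2 - 25)/(3*(3*g^3 - 19*g^2 + 33*g - 9))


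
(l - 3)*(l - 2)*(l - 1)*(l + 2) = l^4 - 4*l^3 - l^2 + 16*l - 12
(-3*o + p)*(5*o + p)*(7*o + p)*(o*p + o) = -105*o^4*p - 105*o^4 - o^3*p^2 - o^3*p + 9*o^2*p^3 + 9*o^2*p^2 + o*p^4 + o*p^3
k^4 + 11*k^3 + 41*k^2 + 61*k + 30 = (k + 1)*(k + 2)*(k + 3)*(k + 5)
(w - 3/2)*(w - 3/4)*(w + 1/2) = w^3 - 7*w^2/4 + 9/16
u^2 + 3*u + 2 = (u + 1)*(u + 2)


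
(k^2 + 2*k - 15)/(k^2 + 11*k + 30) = (k - 3)/(k + 6)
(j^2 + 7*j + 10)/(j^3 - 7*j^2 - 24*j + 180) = (j + 2)/(j^2 - 12*j + 36)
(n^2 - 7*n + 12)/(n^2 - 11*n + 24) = (n - 4)/(n - 8)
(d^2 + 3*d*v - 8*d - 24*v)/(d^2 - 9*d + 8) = (d + 3*v)/(d - 1)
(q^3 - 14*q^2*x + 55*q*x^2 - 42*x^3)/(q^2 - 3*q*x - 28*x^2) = (q^2 - 7*q*x + 6*x^2)/(q + 4*x)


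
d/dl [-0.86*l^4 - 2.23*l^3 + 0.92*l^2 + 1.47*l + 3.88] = -3.44*l^3 - 6.69*l^2 + 1.84*l + 1.47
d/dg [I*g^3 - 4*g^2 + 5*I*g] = 3*I*g^2 - 8*g + 5*I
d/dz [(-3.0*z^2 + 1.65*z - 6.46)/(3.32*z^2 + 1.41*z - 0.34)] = (-9.708*z^2 + 44.9344*z + 8.5476)/(11.0224*z^4 + 9.3624*z^3 - 0.2695*z^2 - 0.9588*z + 0.1156)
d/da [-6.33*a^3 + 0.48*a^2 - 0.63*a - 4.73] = -18.99*a^2 + 0.96*a - 0.63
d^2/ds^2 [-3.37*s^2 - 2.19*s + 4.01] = -6.74000000000000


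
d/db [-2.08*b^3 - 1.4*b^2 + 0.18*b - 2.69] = -6.24*b^2 - 2.8*b + 0.18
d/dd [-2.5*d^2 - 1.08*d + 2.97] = -5.0*d - 1.08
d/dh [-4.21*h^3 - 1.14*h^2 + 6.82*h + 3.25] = -12.63*h^2 - 2.28*h + 6.82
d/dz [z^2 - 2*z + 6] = 2*z - 2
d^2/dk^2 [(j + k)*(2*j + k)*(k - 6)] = 6*j + 6*k - 12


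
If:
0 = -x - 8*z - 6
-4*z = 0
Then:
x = -6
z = 0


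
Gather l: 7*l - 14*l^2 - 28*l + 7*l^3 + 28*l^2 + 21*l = 7*l^3 + 14*l^2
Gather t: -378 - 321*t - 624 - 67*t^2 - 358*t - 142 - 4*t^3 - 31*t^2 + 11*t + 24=-4*t^3 - 98*t^2 - 668*t - 1120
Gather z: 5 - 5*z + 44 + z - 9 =40 - 4*z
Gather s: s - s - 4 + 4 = 0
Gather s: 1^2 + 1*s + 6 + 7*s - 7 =8*s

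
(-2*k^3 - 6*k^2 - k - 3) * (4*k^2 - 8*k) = -8*k^5 - 8*k^4 + 44*k^3 - 4*k^2 + 24*k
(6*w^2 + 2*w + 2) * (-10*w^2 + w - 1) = -60*w^4 - 14*w^3 - 24*w^2 - 2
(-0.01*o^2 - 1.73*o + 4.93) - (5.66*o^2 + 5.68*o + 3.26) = -5.67*o^2 - 7.41*o + 1.67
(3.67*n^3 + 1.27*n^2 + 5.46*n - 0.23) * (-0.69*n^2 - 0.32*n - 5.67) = -2.5323*n^5 - 2.0507*n^4 - 24.9827*n^3 - 8.7894*n^2 - 30.8846*n + 1.3041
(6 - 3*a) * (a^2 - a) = -3*a^3 + 9*a^2 - 6*a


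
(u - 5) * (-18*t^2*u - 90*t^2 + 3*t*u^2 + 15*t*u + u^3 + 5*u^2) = -18*t^2*u^2 + 450*t^2 + 3*t*u^3 - 75*t*u + u^4 - 25*u^2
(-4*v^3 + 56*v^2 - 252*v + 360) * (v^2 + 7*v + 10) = -4*v^5 + 28*v^4 + 100*v^3 - 844*v^2 + 3600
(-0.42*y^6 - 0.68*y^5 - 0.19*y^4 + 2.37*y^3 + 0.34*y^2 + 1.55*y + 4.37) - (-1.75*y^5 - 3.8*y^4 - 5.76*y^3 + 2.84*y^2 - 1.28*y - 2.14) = -0.42*y^6 + 1.07*y^5 + 3.61*y^4 + 8.13*y^3 - 2.5*y^2 + 2.83*y + 6.51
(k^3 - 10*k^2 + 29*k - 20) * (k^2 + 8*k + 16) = k^5 - 2*k^4 - 35*k^3 + 52*k^2 + 304*k - 320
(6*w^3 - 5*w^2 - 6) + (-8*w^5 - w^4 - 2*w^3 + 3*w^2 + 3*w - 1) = -8*w^5 - w^4 + 4*w^3 - 2*w^2 + 3*w - 7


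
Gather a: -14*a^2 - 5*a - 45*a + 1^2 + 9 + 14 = -14*a^2 - 50*a + 24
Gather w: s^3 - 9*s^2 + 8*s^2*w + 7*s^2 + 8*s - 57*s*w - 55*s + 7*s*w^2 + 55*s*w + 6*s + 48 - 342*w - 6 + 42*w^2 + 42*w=s^3 - 2*s^2 - 41*s + w^2*(7*s + 42) + w*(8*s^2 - 2*s - 300) + 42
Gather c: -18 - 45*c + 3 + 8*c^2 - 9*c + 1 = 8*c^2 - 54*c - 14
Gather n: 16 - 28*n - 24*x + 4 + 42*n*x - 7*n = n*(42*x - 35) - 24*x + 20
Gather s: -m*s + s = s*(1 - m)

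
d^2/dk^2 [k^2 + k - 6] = 2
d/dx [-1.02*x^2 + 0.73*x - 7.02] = 0.73 - 2.04*x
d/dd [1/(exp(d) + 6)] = -exp(d)/(exp(d) + 6)^2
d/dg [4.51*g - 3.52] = 4.51000000000000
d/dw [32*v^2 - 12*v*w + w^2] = -12*v + 2*w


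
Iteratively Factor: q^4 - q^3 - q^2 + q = (q + 1)*(q^3 - 2*q^2 + q) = (q - 1)*(q + 1)*(q^2 - q) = q*(q - 1)*(q + 1)*(q - 1)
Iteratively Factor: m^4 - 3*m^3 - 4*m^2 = (m)*(m^3 - 3*m^2 - 4*m) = m^2*(m^2 - 3*m - 4) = m^2*(m + 1)*(m - 4)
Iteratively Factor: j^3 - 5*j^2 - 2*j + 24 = (j + 2)*(j^2 - 7*j + 12) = (j - 4)*(j + 2)*(j - 3)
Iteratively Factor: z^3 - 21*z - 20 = (z + 4)*(z^2 - 4*z - 5) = (z + 1)*(z + 4)*(z - 5)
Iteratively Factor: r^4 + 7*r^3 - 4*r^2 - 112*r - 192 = (r + 4)*(r^3 + 3*r^2 - 16*r - 48) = (r - 4)*(r + 4)*(r^2 + 7*r + 12) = (r - 4)*(r + 4)^2*(r + 3)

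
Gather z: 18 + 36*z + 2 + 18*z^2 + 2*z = 18*z^2 + 38*z + 20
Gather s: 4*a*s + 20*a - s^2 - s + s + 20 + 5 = 4*a*s + 20*a - s^2 + 25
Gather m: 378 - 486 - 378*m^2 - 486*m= -378*m^2 - 486*m - 108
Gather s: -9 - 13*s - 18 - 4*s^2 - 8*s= -4*s^2 - 21*s - 27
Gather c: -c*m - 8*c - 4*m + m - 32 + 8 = c*(-m - 8) - 3*m - 24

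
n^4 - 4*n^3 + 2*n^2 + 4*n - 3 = (n - 3)*(n - 1)^2*(n + 1)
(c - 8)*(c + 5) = c^2 - 3*c - 40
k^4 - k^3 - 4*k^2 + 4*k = k*(k - 2)*(k - 1)*(k + 2)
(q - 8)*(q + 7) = q^2 - q - 56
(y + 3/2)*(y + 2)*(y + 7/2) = y^3 + 7*y^2 + 61*y/4 + 21/2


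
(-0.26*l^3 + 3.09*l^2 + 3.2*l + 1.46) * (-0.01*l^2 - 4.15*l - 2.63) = 0.0026*l^5 + 1.0481*l^4 - 12.1717*l^3 - 21.4213*l^2 - 14.475*l - 3.8398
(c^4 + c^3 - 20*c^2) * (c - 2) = c^5 - c^4 - 22*c^3 + 40*c^2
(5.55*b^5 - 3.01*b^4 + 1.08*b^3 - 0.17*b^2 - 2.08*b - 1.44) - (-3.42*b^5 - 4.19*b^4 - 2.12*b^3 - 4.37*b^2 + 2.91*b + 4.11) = 8.97*b^5 + 1.18*b^4 + 3.2*b^3 + 4.2*b^2 - 4.99*b - 5.55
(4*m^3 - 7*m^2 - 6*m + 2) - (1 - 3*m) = 4*m^3 - 7*m^2 - 3*m + 1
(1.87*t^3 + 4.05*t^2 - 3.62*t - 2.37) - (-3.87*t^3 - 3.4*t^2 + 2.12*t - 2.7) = 5.74*t^3 + 7.45*t^2 - 5.74*t + 0.33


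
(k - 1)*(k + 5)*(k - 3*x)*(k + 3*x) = k^4 + 4*k^3 - 9*k^2*x^2 - 5*k^2 - 36*k*x^2 + 45*x^2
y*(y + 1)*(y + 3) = y^3 + 4*y^2 + 3*y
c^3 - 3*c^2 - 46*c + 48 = (c - 8)*(c - 1)*(c + 6)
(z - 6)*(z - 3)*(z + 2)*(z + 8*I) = z^4 - 7*z^3 + 8*I*z^3 - 56*I*z^2 + 36*z + 288*I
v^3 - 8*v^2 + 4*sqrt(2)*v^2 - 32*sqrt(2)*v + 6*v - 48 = (v - 8)*(v + sqrt(2))*(v + 3*sqrt(2))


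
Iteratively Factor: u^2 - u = (u - 1)*(u)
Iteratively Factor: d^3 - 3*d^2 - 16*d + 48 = (d - 3)*(d^2 - 16) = (d - 4)*(d - 3)*(d + 4)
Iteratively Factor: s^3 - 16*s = (s)*(s^2 - 16) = s*(s - 4)*(s + 4)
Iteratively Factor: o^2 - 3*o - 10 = (o - 5)*(o + 2)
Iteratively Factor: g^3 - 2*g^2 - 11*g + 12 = (g - 4)*(g^2 + 2*g - 3) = (g - 4)*(g + 3)*(g - 1)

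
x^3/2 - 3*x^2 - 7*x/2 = x*(x/2 + 1/2)*(x - 7)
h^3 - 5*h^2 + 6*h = h*(h - 3)*(h - 2)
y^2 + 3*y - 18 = (y - 3)*(y + 6)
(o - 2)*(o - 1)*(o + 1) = o^3 - 2*o^2 - o + 2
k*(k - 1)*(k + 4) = k^3 + 3*k^2 - 4*k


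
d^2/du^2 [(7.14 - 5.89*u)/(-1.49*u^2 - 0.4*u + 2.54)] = ((16.5652 - 52.6566*u)*(1.49*u^2 + 0.4*u - 2.54) + (2.98*u + 0.4)*(5.89*u - 7.14)*(5.96*u + 0.8))/(1.49*u^2 + 0.4*u - 2.54)^3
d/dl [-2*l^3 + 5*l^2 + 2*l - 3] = -6*l^2 + 10*l + 2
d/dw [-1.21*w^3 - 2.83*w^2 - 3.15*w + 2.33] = -3.63*w^2 - 5.66*w - 3.15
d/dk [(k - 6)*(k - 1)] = 2*k - 7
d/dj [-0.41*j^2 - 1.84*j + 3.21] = -0.82*j - 1.84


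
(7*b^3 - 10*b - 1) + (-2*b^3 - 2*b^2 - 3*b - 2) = 5*b^3 - 2*b^2 - 13*b - 3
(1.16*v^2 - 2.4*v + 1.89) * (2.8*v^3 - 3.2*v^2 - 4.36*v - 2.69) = 3.248*v^5 - 10.432*v^4 + 7.9144*v^3 + 1.2956*v^2 - 1.7844*v - 5.0841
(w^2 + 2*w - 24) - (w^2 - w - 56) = 3*w + 32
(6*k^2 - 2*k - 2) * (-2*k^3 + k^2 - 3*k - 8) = -12*k^5 + 10*k^4 - 16*k^3 - 44*k^2 + 22*k + 16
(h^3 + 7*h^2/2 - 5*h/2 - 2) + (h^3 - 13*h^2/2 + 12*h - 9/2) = 2*h^3 - 3*h^2 + 19*h/2 - 13/2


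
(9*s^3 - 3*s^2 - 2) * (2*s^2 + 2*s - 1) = 18*s^5 + 12*s^4 - 15*s^3 - s^2 - 4*s + 2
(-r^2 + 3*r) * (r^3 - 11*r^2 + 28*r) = -r^5 + 14*r^4 - 61*r^3 + 84*r^2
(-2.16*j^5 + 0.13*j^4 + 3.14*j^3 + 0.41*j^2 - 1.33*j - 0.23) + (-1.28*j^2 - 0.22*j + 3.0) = -2.16*j^5 + 0.13*j^4 + 3.14*j^3 - 0.87*j^2 - 1.55*j + 2.77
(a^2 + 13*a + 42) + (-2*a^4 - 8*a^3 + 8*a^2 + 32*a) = -2*a^4 - 8*a^3 + 9*a^2 + 45*a + 42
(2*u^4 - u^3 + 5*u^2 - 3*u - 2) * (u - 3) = 2*u^5 - 7*u^4 + 8*u^3 - 18*u^2 + 7*u + 6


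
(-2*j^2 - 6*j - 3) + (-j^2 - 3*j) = -3*j^2 - 9*j - 3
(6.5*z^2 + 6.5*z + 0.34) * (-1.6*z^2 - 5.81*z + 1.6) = -10.4*z^4 - 48.165*z^3 - 27.909*z^2 + 8.4246*z + 0.544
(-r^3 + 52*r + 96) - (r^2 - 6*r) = -r^3 - r^2 + 58*r + 96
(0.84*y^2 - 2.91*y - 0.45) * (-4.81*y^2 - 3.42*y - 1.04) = -4.0404*y^4 + 11.1243*y^3 + 11.2431*y^2 + 4.5654*y + 0.468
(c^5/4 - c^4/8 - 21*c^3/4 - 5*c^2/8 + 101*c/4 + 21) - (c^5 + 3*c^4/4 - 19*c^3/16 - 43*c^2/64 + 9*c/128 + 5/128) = -3*c^5/4 - 7*c^4/8 - 65*c^3/16 + 3*c^2/64 + 3223*c/128 + 2683/128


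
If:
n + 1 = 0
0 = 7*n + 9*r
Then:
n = -1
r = 7/9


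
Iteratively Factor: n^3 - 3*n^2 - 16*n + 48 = (n + 4)*(n^2 - 7*n + 12) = (n - 4)*(n + 4)*(n - 3)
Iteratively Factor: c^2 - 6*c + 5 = (c - 1)*(c - 5)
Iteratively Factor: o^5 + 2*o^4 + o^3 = (o)*(o^4 + 2*o^3 + o^2) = o^2*(o^3 + 2*o^2 + o) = o^2*(o + 1)*(o^2 + o) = o^2*(o + 1)^2*(o)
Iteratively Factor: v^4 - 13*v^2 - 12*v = (v + 1)*(v^3 - v^2 - 12*v) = v*(v + 1)*(v^2 - v - 12) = v*(v + 1)*(v + 3)*(v - 4)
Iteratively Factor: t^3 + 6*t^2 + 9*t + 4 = (t + 4)*(t^2 + 2*t + 1) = (t + 1)*(t + 4)*(t + 1)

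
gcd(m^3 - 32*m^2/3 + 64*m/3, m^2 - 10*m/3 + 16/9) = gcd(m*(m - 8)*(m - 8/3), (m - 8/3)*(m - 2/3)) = m - 8/3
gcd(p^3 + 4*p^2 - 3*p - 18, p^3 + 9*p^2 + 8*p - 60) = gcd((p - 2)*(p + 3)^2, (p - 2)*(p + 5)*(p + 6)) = p - 2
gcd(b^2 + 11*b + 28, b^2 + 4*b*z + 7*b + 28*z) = b + 7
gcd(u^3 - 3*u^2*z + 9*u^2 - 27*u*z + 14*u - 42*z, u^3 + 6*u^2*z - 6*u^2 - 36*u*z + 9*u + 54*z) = 1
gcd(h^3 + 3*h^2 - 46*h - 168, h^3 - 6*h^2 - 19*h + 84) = h^2 - 3*h - 28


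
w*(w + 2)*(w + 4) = w^3 + 6*w^2 + 8*w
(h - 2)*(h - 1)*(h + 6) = h^3 + 3*h^2 - 16*h + 12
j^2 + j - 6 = (j - 2)*(j + 3)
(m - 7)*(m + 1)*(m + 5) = m^3 - m^2 - 37*m - 35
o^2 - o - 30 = (o - 6)*(o + 5)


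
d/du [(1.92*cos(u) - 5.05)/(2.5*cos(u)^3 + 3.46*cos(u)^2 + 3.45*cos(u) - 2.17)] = (9.6*cos(u)^3 - 31.2318*cos(u)^2 - 34.946*cos(u) - 13.2561)*sin(u)/(6.25*cos(u)^6 + 17.3*cos(u)^5 + 29.2216*cos(u)^4 + 13.024*cos(u)^3 - 3.1139*cos(u)^2 - 14.973*cos(u) + 4.7089)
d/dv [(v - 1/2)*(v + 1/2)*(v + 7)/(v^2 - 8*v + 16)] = (4*v^3 - 48*v^2 - 223*v + 18)/(4*(v^3 - 12*v^2 + 48*v - 64))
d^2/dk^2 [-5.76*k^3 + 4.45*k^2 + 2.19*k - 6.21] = 8.9 - 34.56*k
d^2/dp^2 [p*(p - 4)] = 2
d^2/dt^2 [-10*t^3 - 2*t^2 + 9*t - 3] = -60*t - 4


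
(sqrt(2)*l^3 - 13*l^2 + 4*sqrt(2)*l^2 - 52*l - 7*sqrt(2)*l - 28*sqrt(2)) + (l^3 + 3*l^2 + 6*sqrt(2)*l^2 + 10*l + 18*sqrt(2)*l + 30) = l^3 + sqrt(2)*l^3 - 10*l^2 + 10*sqrt(2)*l^2 - 42*l + 11*sqrt(2)*l - 28*sqrt(2) + 30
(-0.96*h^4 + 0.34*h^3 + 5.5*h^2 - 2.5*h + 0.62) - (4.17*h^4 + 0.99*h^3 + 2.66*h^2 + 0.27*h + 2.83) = -5.13*h^4 - 0.65*h^3 + 2.84*h^2 - 2.77*h - 2.21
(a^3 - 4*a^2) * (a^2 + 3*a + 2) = a^5 - a^4 - 10*a^3 - 8*a^2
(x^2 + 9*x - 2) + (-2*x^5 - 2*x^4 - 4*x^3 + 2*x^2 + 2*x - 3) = -2*x^5 - 2*x^4 - 4*x^3 + 3*x^2 + 11*x - 5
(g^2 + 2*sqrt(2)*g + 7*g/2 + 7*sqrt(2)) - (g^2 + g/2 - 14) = 2*sqrt(2)*g + 3*g + 7*sqrt(2) + 14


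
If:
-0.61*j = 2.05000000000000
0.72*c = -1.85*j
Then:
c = 8.64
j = -3.36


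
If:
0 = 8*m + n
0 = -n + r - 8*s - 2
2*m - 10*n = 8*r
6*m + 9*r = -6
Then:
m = -8/131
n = 64/131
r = -82/131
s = -51/131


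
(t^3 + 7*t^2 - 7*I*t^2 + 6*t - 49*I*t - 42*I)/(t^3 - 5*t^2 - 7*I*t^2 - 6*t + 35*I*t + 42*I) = (t + 6)/(t - 6)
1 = 1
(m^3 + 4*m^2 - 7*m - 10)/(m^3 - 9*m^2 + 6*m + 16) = (m + 5)/(m - 8)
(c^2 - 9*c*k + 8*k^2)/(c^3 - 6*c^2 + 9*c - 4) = (c^2 - 9*c*k + 8*k^2)/(c^3 - 6*c^2 + 9*c - 4)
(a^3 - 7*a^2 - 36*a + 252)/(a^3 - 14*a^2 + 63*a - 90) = (a^2 - a - 42)/(a^2 - 8*a + 15)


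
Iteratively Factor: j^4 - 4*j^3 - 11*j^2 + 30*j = (j + 3)*(j^3 - 7*j^2 + 10*j) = (j - 2)*(j + 3)*(j^2 - 5*j) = (j - 5)*(j - 2)*(j + 3)*(j)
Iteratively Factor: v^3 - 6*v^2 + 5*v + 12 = (v - 3)*(v^2 - 3*v - 4) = (v - 3)*(v + 1)*(v - 4)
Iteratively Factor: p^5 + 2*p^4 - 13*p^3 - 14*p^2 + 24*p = (p - 1)*(p^4 + 3*p^3 - 10*p^2 - 24*p) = (p - 1)*(p + 4)*(p^3 - p^2 - 6*p) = (p - 1)*(p + 2)*(p + 4)*(p^2 - 3*p) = (p - 3)*(p - 1)*(p + 2)*(p + 4)*(p)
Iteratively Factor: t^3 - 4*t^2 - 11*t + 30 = (t + 3)*(t^2 - 7*t + 10) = (t - 2)*(t + 3)*(t - 5)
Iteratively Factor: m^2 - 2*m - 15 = (m + 3)*(m - 5)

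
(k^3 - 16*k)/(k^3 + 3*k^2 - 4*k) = (k - 4)/(k - 1)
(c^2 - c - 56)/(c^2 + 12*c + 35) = (c - 8)/(c + 5)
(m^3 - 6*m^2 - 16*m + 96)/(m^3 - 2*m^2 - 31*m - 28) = (m^2 - 10*m + 24)/(m^2 - 6*m - 7)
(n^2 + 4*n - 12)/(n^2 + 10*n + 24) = (n - 2)/(n + 4)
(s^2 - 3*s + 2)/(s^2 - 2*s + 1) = (s - 2)/(s - 1)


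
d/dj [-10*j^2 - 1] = -20*j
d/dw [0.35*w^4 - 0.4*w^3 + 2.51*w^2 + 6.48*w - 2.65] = 1.4*w^3 - 1.2*w^2 + 5.02*w + 6.48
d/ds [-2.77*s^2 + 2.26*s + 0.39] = 2.26 - 5.54*s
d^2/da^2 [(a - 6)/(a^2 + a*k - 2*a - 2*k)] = 2*((a - 6)*(2*a + k - 2)^2 + (-3*a - k + 8)*(a^2 + a*k - 2*a - 2*k))/(a^2 + a*k - 2*a - 2*k)^3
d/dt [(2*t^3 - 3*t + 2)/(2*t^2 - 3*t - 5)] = (4*t^4 - 12*t^3 - 24*t^2 - 8*t + 21)/(4*t^4 - 12*t^3 - 11*t^2 + 30*t + 25)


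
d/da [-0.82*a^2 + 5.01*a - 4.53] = 5.01 - 1.64*a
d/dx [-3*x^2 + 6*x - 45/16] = 6 - 6*x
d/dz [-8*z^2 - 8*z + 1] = -16*z - 8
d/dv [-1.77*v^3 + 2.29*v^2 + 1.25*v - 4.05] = -5.31*v^2 + 4.58*v + 1.25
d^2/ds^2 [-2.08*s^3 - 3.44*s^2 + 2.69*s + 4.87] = -12.48*s - 6.88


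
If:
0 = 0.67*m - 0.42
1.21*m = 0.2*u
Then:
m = 0.63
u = 3.79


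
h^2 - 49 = (h - 7)*(h + 7)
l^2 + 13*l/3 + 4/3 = (l + 1/3)*(l + 4)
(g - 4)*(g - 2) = g^2 - 6*g + 8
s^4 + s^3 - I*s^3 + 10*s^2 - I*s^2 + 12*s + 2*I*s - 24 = (s - 1)*(s + 2)*(s - 4*I)*(s + 3*I)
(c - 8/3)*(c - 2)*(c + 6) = c^3 + 4*c^2/3 - 68*c/3 + 32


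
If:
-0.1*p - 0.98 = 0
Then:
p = -9.80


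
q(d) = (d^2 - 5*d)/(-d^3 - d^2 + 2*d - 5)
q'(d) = (2*d - 5)/(-d^3 - d^2 + 2*d - 5) + (d^2 - 5*d)*(3*d^2 + 2*d - 2)/(-d^3 - d^2 + 2*d - 5)^2 = (d*(d - 5)*(3*d^2 + 2*d - 2) + (5 - 2*d)*(d^3 + d^2 - 2*d + 5))/(d^3 + d^2 - 2*d + 5)^2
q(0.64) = 0.64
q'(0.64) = 0.77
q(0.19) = 0.20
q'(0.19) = 1.05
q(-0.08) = -0.08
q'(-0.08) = 0.97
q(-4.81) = 0.64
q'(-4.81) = 0.31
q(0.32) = 0.33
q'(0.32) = 1.05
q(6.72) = -0.03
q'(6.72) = -0.01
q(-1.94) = -2.52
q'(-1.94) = 4.21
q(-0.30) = -0.28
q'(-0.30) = 0.87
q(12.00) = -0.05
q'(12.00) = 0.00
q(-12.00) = 0.13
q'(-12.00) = 0.02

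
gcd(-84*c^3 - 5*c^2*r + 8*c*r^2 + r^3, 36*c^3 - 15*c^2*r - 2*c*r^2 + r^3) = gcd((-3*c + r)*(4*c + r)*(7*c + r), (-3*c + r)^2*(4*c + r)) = -12*c^2 + c*r + r^2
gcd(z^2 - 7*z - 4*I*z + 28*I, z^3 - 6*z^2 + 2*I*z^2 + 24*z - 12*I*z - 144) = z - 4*I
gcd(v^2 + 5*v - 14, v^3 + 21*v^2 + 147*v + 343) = v + 7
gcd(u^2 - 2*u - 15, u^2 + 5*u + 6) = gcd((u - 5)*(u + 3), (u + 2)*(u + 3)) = u + 3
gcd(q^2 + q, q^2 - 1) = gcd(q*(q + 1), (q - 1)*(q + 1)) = q + 1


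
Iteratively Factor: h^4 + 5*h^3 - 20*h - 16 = (h - 2)*(h^3 + 7*h^2 + 14*h + 8) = (h - 2)*(h + 2)*(h^2 + 5*h + 4) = (h - 2)*(h + 2)*(h + 4)*(h + 1)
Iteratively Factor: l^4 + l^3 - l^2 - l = (l)*(l^3 + l^2 - l - 1) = l*(l + 1)*(l^2 - 1) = l*(l - 1)*(l + 1)*(l + 1)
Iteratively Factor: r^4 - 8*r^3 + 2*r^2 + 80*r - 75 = (r - 5)*(r^3 - 3*r^2 - 13*r + 15) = (r - 5)^2*(r^2 + 2*r - 3) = (r - 5)^2*(r + 3)*(r - 1)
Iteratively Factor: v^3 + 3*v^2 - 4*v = (v)*(v^2 + 3*v - 4) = v*(v - 1)*(v + 4)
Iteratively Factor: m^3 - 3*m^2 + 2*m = (m - 1)*(m^2 - 2*m) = m*(m - 1)*(m - 2)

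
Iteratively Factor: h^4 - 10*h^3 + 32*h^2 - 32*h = (h - 4)*(h^3 - 6*h^2 + 8*h) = (h - 4)^2*(h^2 - 2*h) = h*(h - 4)^2*(h - 2)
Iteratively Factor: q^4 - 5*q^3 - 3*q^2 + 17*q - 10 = (q - 5)*(q^3 - 3*q + 2) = (q - 5)*(q - 1)*(q^2 + q - 2) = (q - 5)*(q - 1)*(q + 2)*(q - 1)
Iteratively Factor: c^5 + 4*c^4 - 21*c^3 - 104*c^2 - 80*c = (c + 4)*(c^4 - 21*c^2 - 20*c) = (c + 4)^2*(c^3 - 4*c^2 - 5*c) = c*(c + 4)^2*(c^2 - 4*c - 5) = c*(c + 1)*(c + 4)^2*(c - 5)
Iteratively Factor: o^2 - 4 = (o + 2)*(o - 2)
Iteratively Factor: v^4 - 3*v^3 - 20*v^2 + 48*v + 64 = (v - 4)*(v^3 + v^2 - 16*v - 16) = (v - 4)*(v + 1)*(v^2 - 16) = (v - 4)*(v + 1)*(v + 4)*(v - 4)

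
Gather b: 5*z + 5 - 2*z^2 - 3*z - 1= -2*z^2 + 2*z + 4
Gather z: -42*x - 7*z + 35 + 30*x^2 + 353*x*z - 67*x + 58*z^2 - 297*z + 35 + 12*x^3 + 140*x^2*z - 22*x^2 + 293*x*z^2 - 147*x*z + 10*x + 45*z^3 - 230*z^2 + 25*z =12*x^3 + 8*x^2 - 99*x + 45*z^3 + z^2*(293*x - 172) + z*(140*x^2 + 206*x - 279) + 70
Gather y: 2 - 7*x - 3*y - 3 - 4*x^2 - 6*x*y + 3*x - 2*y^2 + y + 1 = -4*x^2 - 4*x - 2*y^2 + y*(-6*x - 2)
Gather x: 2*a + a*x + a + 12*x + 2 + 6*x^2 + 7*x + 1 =3*a + 6*x^2 + x*(a + 19) + 3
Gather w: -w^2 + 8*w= -w^2 + 8*w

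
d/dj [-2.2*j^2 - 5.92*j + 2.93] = -4.4*j - 5.92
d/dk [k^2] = 2*k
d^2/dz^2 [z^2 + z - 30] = 2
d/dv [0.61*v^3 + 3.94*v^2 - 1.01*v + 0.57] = 1.83*v^2 + 7.88*v - 1.01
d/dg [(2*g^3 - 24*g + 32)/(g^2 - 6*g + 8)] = 2*g*(g - 8)/(g^2 - 8*g + 16)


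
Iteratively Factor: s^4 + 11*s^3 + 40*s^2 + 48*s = (s + 4)*(s^3 + 7*s^2 + 12*s) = (s + 4)^2*(s^2 + 3*s) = (s + 3)*(s + 4)^2*(s)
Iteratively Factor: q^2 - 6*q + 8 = (q - 2)*(q - 4)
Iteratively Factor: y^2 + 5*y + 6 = (y + 2)*(y + 3)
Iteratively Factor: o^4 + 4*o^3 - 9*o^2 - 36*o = (o - 3)*(o^3 + 7*o^2 + 12*o) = (o - 3)*(o + 3)*(o^2 + 4*o) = o*(o - 3)*(o + 3)*(o + 4)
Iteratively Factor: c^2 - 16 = (c - 4)*(c + 4)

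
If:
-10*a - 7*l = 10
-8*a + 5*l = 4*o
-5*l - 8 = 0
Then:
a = 3/25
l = -8/5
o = -56/25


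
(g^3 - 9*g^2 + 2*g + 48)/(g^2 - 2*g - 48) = (g^2 - g - 6)/(g + 6)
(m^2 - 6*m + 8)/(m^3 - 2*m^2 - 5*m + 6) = (m^2 - 6*m + 8)/(m^3 - 2*m^2 - 5*m + 6)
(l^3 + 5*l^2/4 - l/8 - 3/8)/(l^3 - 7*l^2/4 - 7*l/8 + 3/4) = (l + 1)/(l - 2)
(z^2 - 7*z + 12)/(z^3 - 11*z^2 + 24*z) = (z - 4)/(z*(z - 8))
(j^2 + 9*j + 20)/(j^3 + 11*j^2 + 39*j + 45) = (j + 4)/(j^2 + 6*j + 9)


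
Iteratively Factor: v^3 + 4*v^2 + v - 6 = (v + 2)*(v^2 + 2*v - 3) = (v + 2)*(v + 3)*(v - 1)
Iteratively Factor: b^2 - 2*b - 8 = (b - 4)*(b + 2)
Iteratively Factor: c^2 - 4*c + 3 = (c - 3)*(c - 1)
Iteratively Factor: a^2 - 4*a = (a)*(a - 4)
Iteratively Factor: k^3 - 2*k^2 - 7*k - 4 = (k - 4)*(k^2 + 2*k + 1) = (k - 4)*(k + 1)*(k + 1)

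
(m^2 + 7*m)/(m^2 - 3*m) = (m + 7)/(m - 3)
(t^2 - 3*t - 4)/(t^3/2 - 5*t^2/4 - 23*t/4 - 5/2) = 4*(-t^2 + 3*t + 4)/(-2*t^3 + 5*t^2 + 23*t + 10)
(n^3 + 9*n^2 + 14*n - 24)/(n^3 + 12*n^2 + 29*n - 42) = (n + 4)/(n + 7)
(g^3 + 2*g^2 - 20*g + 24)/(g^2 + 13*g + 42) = (g^2 - 4*g + 4)/(g + 7)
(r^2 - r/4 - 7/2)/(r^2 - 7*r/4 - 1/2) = (4*r + 7)/(4*r + 1)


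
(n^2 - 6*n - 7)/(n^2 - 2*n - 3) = (n - 7)/(n - 3)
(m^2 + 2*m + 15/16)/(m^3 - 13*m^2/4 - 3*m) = (m + 5/4)/(m*(m - 4))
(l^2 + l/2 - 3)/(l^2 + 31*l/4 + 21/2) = 2*(2*l^2 + l - 6)/(4*l^2 + 31*l + 42)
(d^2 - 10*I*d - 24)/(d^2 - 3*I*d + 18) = (d - 4*I)/(d + 3*I)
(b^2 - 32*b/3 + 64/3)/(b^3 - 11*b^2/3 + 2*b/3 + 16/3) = (b - 8)/(b^2 - b - 2)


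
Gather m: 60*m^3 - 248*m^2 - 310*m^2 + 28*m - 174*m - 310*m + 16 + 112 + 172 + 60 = 60*m^3 - 558*m^2 - 456*m + 360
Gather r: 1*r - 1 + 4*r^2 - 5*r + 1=4*r^2 - 4*r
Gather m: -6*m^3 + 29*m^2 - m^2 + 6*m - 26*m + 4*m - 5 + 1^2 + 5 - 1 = -6*m^3 + 28*m^2 - 16*m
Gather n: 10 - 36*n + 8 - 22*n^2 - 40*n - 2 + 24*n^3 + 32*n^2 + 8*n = 24*n^3 + 10*n^2 - 68*n + 16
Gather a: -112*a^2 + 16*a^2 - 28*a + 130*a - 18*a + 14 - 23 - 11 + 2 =-96*a^2 + 84*a - 18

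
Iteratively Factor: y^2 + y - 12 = (y + 4)*(y - 3)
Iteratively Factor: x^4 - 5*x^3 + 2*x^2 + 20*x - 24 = (x - 2)*(x^3 - 3*x^2 - 4*x + 12) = (x - 2)*(x + 2)*(x^2 - 5*x + 6) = (x - 2)^2*(x + 2)*(x - 3)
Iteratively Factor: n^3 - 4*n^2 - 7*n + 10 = (n + 2)*(n^2 - 6*n + 5) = (n - 1)*(n + 2)*(n - 5)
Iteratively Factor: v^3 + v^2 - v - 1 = (v + 1)*(v^2 - 1) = (v - 1)*(v + 1)*(v + 1)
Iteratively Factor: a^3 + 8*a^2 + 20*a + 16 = (a + 4)*(a^2 + 4*a + 4) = (a + 2)*(a + 4)*(a + 2)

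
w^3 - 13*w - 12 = (w - 4)*(w + 1)*(w + 3)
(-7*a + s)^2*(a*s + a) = 49*a^3*s + 49*a^3 - 14*a^2*s^2 - 14*a^2*s + a*s^3 + a*s^2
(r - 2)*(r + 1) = r^2 - r - 2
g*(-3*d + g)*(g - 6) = -3*d*g^2 + 18*d*g + g^3 - 6*g^2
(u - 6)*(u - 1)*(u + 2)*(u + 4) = u^4 - u^3 - 28*u^2 - 20*u + 48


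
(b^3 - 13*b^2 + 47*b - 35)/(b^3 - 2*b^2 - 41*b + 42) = (b - 5)/(b + 6)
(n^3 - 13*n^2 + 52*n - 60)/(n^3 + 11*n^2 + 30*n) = (n^3 - 13*n^2 + 52*n - 60)/(n*(n^2 + 11*n + 30))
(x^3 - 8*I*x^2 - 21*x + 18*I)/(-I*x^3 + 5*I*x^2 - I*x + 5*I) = (I*x^3 + 8*x^2 - 21*I*x - 18)/(x^3 - 5*x^2 + x - 5)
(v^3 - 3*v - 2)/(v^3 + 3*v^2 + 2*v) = (v^2 - v - 2)/(v*(v + 2))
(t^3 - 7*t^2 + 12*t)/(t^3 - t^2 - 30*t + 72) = t/(t + 6)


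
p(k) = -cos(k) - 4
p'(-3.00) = -0.14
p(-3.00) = -3.01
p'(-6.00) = 0.28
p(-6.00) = -4.96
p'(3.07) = 0.07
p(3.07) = -3.00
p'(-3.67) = 0.50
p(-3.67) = -3.14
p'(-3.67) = 0.50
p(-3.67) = -3.14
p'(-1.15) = -0.91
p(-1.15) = -4.41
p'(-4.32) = 0.92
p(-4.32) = -3.62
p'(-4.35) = 0.94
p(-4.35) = -3.65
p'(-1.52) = -1.00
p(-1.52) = -4.05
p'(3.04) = 0.10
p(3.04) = -3.01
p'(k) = sin(k)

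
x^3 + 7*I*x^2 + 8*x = x*(x - I)*(x + 8*I)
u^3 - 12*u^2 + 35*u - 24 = (u - 8)*(u - 3)*(u - 1)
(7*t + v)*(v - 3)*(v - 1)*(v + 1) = 7*t*v^3 - 21*t*v^2 - 7*t*v + 21*t + v^4 - 3*v^3 - v^2 + 3*v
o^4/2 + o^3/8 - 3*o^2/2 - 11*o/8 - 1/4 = (o/2 + 1/2)*(o - 2)*(o + 1/4)*(o + 1)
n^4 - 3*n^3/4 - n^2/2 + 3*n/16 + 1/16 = (n - 1)*(n - 1/2)*(n + 1/4)*(n + 1/2)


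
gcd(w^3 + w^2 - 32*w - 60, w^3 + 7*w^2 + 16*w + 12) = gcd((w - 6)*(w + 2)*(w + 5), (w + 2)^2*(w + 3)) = w + 2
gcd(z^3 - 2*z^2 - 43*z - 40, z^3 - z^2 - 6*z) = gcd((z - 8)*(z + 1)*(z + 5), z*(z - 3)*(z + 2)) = 1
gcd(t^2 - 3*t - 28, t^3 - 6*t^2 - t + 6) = 1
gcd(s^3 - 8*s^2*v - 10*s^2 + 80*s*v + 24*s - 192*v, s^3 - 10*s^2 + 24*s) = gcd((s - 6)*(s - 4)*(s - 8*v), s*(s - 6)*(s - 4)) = s^2 - 10*s + 24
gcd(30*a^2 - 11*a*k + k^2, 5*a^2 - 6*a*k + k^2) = 5*a - k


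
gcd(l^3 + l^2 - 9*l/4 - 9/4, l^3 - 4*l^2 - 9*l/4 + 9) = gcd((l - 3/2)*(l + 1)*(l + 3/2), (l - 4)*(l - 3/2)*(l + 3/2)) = l^2 - 9/4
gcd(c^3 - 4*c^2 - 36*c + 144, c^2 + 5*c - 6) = c + 6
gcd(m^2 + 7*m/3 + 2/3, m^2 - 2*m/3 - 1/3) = m + 1/3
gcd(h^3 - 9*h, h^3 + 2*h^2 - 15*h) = h^2 - 3*h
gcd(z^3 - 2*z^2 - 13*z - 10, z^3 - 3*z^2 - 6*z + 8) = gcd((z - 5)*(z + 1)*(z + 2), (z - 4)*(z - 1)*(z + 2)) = z + 2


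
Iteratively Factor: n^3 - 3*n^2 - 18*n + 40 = (n + 4)*(n^2 - 7*n + 10) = (n - 2)*(n + 4)*(n - 5)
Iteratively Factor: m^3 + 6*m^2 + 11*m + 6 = (m + 2)*(m^2 + 4*m + 3) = (m + 1)*(m + 2)*(m + 3)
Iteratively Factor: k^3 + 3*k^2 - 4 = (k - 1)*(k^2 + 4*k + 4) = (k - 1)*(k + 2)*(k + 2)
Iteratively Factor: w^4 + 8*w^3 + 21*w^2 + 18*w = (w)*(w^3 + 8*w^2 + 21*w + 18) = w*(w + 2)*(w^2 + 6*w + 9) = w*(w + 2)*(w + 3)*(w + 3)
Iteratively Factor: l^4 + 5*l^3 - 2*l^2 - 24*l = (l + 4)*(l^3 + l^2 - 6*l) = (l + 3)*(l + 4)*(l^2 - 2*l) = (l - 2)*(l + 3)*(l + 4)*(l)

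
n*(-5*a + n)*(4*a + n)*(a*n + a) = -20*a^3*n^2 - 20*a^3*n - a^2*n^3 - a^2*n^2 + a*n^4 + a*n^3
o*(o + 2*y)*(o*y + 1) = o^3*y + 2*o^2*y^2 + o^2 + 2*o*y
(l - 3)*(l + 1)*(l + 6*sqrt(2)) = l^3 - 2*l^2 + 6*sqrt(2)*l^2 - 12*sqrt(2)*l - 3*l - 18*sqrt(2)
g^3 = g^3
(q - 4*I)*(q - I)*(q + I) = q^3 - 4*I*q^2 + q - 4*I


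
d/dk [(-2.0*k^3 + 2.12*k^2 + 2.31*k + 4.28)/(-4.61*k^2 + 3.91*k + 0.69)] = (9.22*k^4 - 15.64*k^3 + 14.7983*k^2 + 42.3872*k - 15.1409)/(21.2521*k^4 - 36.0502*k^3 + 8.9263*k^2 + 5.3958*k + 0.4761)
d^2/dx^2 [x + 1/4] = 0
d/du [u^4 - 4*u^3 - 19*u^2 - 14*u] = 4*u^3 - 12*u^2 - 38*u - 14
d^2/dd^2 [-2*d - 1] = 0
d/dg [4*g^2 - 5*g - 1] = 8*g - 5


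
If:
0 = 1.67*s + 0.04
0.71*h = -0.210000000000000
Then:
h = -0.30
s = -0.02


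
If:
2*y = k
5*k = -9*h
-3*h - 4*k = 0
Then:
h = 0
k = 0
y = 0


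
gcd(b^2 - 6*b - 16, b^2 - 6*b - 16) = b^2 - 6*b - 16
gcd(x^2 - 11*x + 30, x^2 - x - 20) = x - 5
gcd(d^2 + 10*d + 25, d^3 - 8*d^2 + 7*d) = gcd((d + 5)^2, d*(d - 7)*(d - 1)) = 1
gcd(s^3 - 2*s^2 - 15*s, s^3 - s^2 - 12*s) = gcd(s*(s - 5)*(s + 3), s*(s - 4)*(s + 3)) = s^2 + 3*s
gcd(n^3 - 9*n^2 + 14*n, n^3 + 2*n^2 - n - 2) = 1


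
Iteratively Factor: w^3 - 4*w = (w + 2)*(w^2 - 2*w) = w*(w + 2)*(w - 2)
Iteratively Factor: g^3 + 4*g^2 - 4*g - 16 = (g - 2)*(g^2 + 6*g + 8) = (g - 2)*(g + 4)*(g + 2)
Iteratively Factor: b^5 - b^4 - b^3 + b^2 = (b - 1)*(b^4 - b^2) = b*(b - 1)*(b^3 - b) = b^2*(b - 1)*(b^2 - 1) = b^2*(b - 1)^2*(b + 1)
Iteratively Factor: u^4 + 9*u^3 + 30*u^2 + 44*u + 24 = (u + 3)*(u^3 + 6*u^2 + 12*u + 8) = (u + 2)*(u + 3)*(u^2 + 4*u + 4) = (u + 2)^2*(u + 3)*(u + 2)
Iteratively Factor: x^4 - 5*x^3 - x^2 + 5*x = (x - 1)*(x^3 - 4*x^2 - 5*x) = x*(x - 1)*(x^2 - 4*x - 5) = x*(x - 5)*(x - 1)*(x + 1)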